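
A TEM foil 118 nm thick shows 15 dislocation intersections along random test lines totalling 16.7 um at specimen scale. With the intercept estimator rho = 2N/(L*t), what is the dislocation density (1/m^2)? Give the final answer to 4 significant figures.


rho = 2N / (L * t)
L = 16.7 um = 1.67e-05 m, t = 118 nm = 1.18e-07 m
rho = 2 * 15 / (1.67e-05 * 1.18e-07)
rho = 1.522e+13 1/m^2


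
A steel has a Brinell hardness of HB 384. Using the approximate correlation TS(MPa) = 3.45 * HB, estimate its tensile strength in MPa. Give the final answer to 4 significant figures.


TS (MPa) = 3.45 * HB
TS = 3.45 * 384
TS = 1325 MPa


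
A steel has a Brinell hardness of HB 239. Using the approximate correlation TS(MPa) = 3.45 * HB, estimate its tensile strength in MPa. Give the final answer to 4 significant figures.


TS (MPa) = 3.45 * HB
TS = 3.45 * 239
TS = 824.6 MPa


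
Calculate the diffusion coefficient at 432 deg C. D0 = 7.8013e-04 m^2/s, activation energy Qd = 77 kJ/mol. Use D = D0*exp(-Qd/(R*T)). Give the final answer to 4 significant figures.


D = D0 * exp(-Qd / (R*T))
T = 705.15 K
D = 7.8013e-04 * exp(-77e3 / (8.314 * 705.15))
D = 1.542e-09 m^2/s


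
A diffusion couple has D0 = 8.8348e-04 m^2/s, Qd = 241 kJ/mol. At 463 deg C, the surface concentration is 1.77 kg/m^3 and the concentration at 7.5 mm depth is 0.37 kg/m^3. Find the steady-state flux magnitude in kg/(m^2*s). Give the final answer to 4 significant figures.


Step 1: D = D0 * exp(-Qd/(R*T))
T = 463 + 273.15 = 736.15 K
D = 8.8348e-04 * exp(-241e3 / (8.314 * 736.15)) = 6.99936e-21 m^2/s
Step 2: J = D * (C1 - C2) / dx
J = 6.99936e-21 * (1.77 - 0.37) / 7.5e-03
J = 1.307e-18 kg/(m^2*s)


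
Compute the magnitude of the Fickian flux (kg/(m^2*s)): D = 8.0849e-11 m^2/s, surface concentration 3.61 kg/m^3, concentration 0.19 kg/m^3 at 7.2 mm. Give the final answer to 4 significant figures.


J = -D * (dC/dx) = D * (C1 - C2) / dx
J = 8.0849e-11 * (3.61 - 0.19) / 7.2e-03
J = 3.84e-08 kg/(m^2*s)


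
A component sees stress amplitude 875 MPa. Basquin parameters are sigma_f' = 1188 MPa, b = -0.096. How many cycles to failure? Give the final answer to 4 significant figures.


sigma_a = sigma_f' * (2*Nf)^b
2*Nf = (sigma_a / sigma_f')^(1/b)
2*Nf = (875 / 1188)^(1/-0.096)
2*Nf = 24.178
Nf = 12.09 cycles


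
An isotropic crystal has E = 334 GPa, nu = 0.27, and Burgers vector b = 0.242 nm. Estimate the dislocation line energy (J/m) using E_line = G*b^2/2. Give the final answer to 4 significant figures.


Step 1: G = E / (2*(1+nu))
G = 334 / (2*(1+0.27)) = 131.496 GPa = 1.31496e+11 Pa
Step 2: E_line = G*b^2/2
b = 0.242 nm = 2.42e-10 m
E_line = 0.5 * 1.31496e+11 * (2.42e-10)^2 = 3.85e-09 J/m


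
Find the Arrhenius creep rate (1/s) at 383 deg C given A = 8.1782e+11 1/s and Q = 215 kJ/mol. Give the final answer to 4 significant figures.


rate = A * exp(-Q / (R*T))
T = 383 + 273.15 = 656.15 K
rate = 8.1782e+11 * exp(-215e3 / (8.314 * 656.15))
rate = 6.257e-06 1/s


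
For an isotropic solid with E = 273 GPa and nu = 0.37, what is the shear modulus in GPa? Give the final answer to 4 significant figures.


G = E / (2*(1+nu))
G = 273 / (2*(1+0.37))
G = 99.64 GPa


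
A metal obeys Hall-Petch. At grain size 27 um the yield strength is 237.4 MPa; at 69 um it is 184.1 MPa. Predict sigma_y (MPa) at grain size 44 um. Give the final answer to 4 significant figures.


sigma_y = sigma0 + k / sqrt(d)
1/sqrt(d1) = 1/sqrt(2.7e-05) = 192.45;  1/sqrt(d2) = 120.386
k = (sigma1 - sigma2) / (1/sqrt(d1) - 1/sqrt(d2)) = (237.4 - 184.1) / (192.45 - 120.386) = 0.739618 MPa*m^0.5
sigma0 = sigma1 - k/sqrt(d1) = 237.4 - 0.739618*192.45 = 95.0605 MPa
sigma_y(d3) = 95.0605 + 0.739618 / sqrt(4.4e-05) = 206.6 MPa


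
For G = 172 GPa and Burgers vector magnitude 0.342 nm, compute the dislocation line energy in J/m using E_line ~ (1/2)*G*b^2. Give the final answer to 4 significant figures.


E = G*b^2/2
b = 0.342 nm = 3.42e-10 m
G = 172 GPa = 1.72e+11 Pa
E = 0.5 * 1.72e+11 * (3.42e-10)^2
E = 1.006e-08 J/m


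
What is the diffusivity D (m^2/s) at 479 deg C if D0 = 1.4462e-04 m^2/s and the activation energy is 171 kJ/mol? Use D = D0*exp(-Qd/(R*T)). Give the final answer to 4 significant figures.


D = D0 * exp(-Qd / (R*T))
T = 752.15 K
D = 1.4462e-04 * exp(-171e3 / (8.314 * 752.15))
D = 1.925e-16 m^2/s


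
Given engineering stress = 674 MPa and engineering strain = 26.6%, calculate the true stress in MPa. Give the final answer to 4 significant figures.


sigma_true = sigma_eng * (1 + epsilon_eng)
sigma_true = 674 * (1 + 0.266)
sigma_true = 853.3 MPa


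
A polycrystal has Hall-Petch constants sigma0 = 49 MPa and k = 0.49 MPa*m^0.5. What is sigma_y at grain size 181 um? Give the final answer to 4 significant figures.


sigma_y = sigma0 + k / sqrt(d)
d = 181 um = 1.81e-04 m
sigma_y = 49 + 0.49 / sqrt(1.81e-04)
sigma_y = 85.42 MPa


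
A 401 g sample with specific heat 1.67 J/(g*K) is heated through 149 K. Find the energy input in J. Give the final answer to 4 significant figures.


Q = m * cp * dT
Q = 401 * 1.67 * 149
Q = 99780 J


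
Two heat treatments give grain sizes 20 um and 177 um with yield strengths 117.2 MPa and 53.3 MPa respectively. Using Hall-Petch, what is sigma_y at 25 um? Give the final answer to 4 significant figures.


sigma_y = sigma0 + k / sqrt(d)
1/sqrt(d1) = 1/sqrt(2e-05) = 223.607;  1/sqrt(d2) = 75.1646
k = (sigma1 - sigma2) / (1/sqrt(d1) - 1/sqrt(d2)) = (117.2 - 53.3) / (223.607 - 75.1646) = 0.430471 MPa*m^0.5
sigma0 = sigma1 - k/sqrt(d1) = 117.2 - 0.430471*223.607 = 20.9438 MPa
sigma_y(d3) = 20.9438 + 0.430471 / sqrt(2.5e-05) = 107 MPa


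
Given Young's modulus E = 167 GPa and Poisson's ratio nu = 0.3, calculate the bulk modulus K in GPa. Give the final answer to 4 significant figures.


K = E / (3*(1-2*nu))
K = 167 / (3*(1-2*0.3))
K = 139.2 GPa


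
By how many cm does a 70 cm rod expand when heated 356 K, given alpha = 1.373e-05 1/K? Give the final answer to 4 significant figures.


dL = L0 * alpha * dT
dL = 70 * 1.373e-05 * 356
dL = 0.3422 cm


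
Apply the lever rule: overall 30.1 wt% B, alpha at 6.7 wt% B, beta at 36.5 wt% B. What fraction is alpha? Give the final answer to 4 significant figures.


f_alpha = (C_beta - C0) / (C_beta - C_alpha)
f_alpha = (36.5 - 30.1) / (36.5 - 6.7)
f_alpha = 0.2148


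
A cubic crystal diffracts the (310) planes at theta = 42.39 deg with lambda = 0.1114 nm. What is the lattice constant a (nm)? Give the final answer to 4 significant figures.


d = lambda / (2*sin(theta))
d = 0.1114 / (2*sin(42.39 deg))
d = 0.0826197 nm
a = d * sqrt(h^2+k^2+l^2) = 0.0826197 * sqrt(10)
a = 0.2613 nm


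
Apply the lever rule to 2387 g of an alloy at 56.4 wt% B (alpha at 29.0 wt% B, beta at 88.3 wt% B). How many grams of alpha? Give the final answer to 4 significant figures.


f_alpha = (C_beta - C0) / (C_beta - C_alpha)
f_alpha = (88.3 - 56.4) / (88.3 - 29.0) = 0.537943
m_alpha = f_alpha * m_total = 0.537943 * 2387 = 1284 g


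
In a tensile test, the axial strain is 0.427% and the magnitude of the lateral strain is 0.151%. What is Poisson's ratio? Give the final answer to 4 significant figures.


nu = -epsilon_lat / epsilon_axial
Lateral strain is contraction (negative), so using magnitudes:
nu = 0.151 / 0.427
nu = 0.3536


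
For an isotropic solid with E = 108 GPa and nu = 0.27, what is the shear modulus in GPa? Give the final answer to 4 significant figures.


G = E / (2*(1+nu))
G = 108 / (2*(1+0.27))
G = 42.52 GPa


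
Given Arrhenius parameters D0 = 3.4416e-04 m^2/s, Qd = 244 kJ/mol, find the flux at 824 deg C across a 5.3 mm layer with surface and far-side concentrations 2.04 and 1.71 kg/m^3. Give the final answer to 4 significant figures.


Step 1: D = D0 * exp(-Qd/(R*T))
T = 824 + 273.15 = 1097.15 K
D = 3.4416e-04 * exp(-244e3 / (8.314 * 1097.15)) = 8.31094e-16 m^2/s
Step 2: J = D * (C1 - C2) / dx
J = 8.31094e-16 * (2.04 - 1.71) / 5.3e-03
J = 5.175e-14 kg/(m^2*s)


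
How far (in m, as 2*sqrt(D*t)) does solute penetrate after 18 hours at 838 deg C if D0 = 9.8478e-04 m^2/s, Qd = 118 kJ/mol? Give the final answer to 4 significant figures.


Step 1: D = D0 * exp(-Qd/(R*T))
T = 1111.15 K
D = 9.8478e-04 * exp(-118e3 / (8.314 * 1111.15)) = 2.79264e-09 m^2/s
Step 2: L = 2*sqrt(D*t)
t = 18 h = 64800 s
L = 2*sqrt(2.79264e-09 * 64800) = 0.0269 m


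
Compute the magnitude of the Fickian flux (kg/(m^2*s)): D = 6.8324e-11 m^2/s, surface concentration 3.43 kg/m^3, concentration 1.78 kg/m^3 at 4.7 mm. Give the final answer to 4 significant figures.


J = -D * (dC/dx) = D * (C1 - C2) / dx
J = 6.8324e-11 * (3.43 - 1.78) / 4.7e-03
J = 2.399e-08 kg/(m^2*s)


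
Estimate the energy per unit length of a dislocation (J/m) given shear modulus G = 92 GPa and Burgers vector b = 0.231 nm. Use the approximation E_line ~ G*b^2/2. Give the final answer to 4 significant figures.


E = G*b^2/2
b = 0.231 nm = 2.31e-10 m
G = 92 GPa = 9.2e+10 Pa
E = 0.5 * 9.2e+10 * (2.31e-10)^2
E = 2.455e-09 J/m


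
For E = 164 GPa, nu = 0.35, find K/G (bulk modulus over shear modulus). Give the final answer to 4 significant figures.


G = E / (2*(1+nu))
G = 164 / (2*(1+0.35)) = 60.7407 GPa
K = E / (3*(1-2*nu))
K = 164 / (3*(1-2*0.35)) = 182.222 GPa
K/G = 182.222 / 60.7407 = 3


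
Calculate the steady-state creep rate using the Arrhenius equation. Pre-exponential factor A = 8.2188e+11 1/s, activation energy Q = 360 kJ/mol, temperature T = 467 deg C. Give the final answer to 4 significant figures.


rate = A * exp(-Q / (R*T))
T = 467 + 273.15 = 740.15 K
rate = 8.2188e+11 * exp(-360e3 / (8.314 * 740.15))
rate = 3.218e-14 1/s


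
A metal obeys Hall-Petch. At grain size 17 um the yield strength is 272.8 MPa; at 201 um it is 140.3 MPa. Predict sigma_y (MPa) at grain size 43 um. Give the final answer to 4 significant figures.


sigma_y = sigma0 + k / sqrt(d)
1/sqrt(d1) = 1/sqrt(1.7e-05) = 242.536;  1/sqrt(d2) = 70.5346
k = (sigma1 - sigma2) / (1/sqrt(d1) - 1/sqrt(d2)) = (272.8 - 140.3) / (242.536 - 70.5346) = 0.770344 MPa*m^0.5
sigma0 = sigma1 - k/sqrt(d1) = 272.8 - 0.770344*242.536 = 85.9641 MPa
sigma_y(d3) = 85.9641 + 0.770344 / sqrt(4.3e-05) = 203.4 MPa


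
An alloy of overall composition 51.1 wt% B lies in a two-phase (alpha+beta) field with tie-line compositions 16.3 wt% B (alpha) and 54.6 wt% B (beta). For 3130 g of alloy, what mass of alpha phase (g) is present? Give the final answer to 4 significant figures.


f_alpha = (C_beta - C0) / (C_beta - C_alpha)
f_alpha = (54.6 - 51.1) / (54.6 - 16.3) = 0.0913838
m_alpha = f_alpha * m_total = 0.0913838 * 3130 = 286 g


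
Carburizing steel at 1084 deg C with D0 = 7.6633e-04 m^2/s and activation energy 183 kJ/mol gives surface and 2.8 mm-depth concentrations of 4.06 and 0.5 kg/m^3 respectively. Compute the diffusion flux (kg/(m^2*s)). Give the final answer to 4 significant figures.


Step 1: D = D0 * exp(-Qd/(R*T))
T = 1084 + 273.15 = 1357.15 K
D = 7.6633e-04 * exp(-183e3 / (8.314 * 1357.15)) = 6.93058e-11 m^2/s
Step 2: J = D * (C1 - C2) / dx
J = 6.93058e-11 * (4.06 - 0.5) / 2.8e-03
J = 8.812e-08 kg/(m^2*s)


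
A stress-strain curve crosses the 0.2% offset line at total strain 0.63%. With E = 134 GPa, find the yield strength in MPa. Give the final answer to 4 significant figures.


Offset strain = 0.002
Elastic strain at yield = total_strain - offset = 6.3e-03 - 0.002 = 4.3e-03
sigma_y = E * elastic_strain = 134000 * 4.3e-03
sigma_y = 576.2 MPa


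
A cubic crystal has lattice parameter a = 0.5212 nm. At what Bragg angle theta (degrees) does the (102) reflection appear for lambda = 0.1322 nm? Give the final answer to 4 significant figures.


d = a / sqrt(h^2+k^2+l^2)
d = 0.5212 / sqrt(5) = 0.233088 nm
lambda = 2*d*sin(theta)  =>  sin(theta) = lambda / (2*d)
sin(theta) = 0.1322 / (2 * 0.233088) = 0.283584
theta = 16.47 deg


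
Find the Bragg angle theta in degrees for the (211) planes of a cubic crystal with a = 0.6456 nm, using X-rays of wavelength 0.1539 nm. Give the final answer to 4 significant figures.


d = a / sqrt(h^2+k^2+l^2)
d = 0.6456 / sqrt(6) = 0.263565 nm
lambda = 2*d*sin(theta)  =>  sin(theta) = lambda / (2*d)
sin(theta) = 0.1539 / (2 * 0.263565) = 0.291958
theta = 16.98 deg


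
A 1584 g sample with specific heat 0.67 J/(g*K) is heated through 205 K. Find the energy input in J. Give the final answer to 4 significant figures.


Q = m * cp * dT
Q = 1584 * 0.67 * 205
Q = 217600 J


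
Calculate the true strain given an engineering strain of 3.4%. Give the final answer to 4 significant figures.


epsilon_true = ln(1 + epsilon_eng)
epsilon_true = ln(1 + 0.034)
epsilon_true = 0.03343


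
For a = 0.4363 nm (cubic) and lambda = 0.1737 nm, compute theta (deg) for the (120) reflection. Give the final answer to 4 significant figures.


d = a / sqrt(h^2+k^2+l^2)
d = 0.4363 / sqrt(5) = 0.195119 nm
lambda = 2*d*sin(theta)  =>  sin(theta) = lambda / (2*d)
sin(theta) = 0.1737 / (2 * 0.195119) = 0.445112
theta = 26.43 deg


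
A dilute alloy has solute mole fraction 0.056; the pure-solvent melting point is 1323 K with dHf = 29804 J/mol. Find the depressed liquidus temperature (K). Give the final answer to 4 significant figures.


dT = R*Tm^2*x / dHf
dT = 8.314 * 1323^2 * 0.056 / 29804
dT = 27.3428 K
T_new = 1323 - 27.3428 = 1296 K


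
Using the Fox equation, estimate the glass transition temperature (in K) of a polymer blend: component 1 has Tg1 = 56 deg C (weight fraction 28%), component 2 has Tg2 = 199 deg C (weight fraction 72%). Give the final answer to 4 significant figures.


1/Tg = w1/Tg1 + w2/Tg2 (in Kelvin)
Tg1 = 329.15 K, Tg2 = 472.15 K
1/Tg = 0.28/329.15 + 0.72/472.15
Tg = 420.9 K


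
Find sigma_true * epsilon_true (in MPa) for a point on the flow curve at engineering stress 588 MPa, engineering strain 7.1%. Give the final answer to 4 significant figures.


sigma_true = sigma_eng * (1 + epsilon_eng)
sigma_true = 588 * (1 + 0.071) = 629.748 MPa
epsilon_true = ln(1 + epsilon_eng)
epsilon_true = ln(1 + 0.071) = 0.0685928
sigma_true * epsilon_true = 629.748 * 0.0685928 = 43.2 MPa


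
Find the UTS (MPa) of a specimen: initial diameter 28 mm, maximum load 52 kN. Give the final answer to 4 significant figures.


A0 = pi*(d/2)^2 = pi*(28/2)^2 = 615.752 mm^2
UTS = F_max / A0 = 52*1000 / 615.752
UTS = 84.45 MPa


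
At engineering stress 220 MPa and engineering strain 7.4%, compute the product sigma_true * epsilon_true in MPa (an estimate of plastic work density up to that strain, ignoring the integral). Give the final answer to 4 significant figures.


sigma_true = sigma_eng * (1 + epsilon_eng)
sigma_true = 220 * (1 + 0.074) = 236.28 MPa
epsilon_true = ln(1 + epsilon_eng)
epsilon_true = ln(1 + 0.074) = 0.07139
sigma_true * epsilon_true = 236.28 * 0.07139 = 16.87 MPa


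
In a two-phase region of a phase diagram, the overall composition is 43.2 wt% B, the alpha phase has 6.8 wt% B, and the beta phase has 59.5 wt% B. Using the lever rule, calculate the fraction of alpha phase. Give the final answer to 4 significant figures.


f_alpha = (C_beta - C0) / (C_beta - C_alpha)
f_alpha = (59.5 - 43.2) / (59.5 - 6.8)
f_alpha = 0.3093


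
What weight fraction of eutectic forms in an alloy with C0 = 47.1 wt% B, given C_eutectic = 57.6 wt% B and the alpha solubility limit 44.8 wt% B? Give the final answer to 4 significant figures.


f_primary = (C_e - C0) / (C_e - C_alpha_max)
f_primary = (57.6 - 47.1) / (57.6 - 44.8)
f_primary = 0.820313
f_eutectic = 1 - 0.820313 = 0.1797


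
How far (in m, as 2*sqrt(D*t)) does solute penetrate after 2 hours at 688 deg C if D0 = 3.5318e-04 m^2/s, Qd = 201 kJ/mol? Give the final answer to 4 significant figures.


Step 1: D = D0 * exp(-Qd/(R*T))
T = 961.15 K
D = 3.5318e-04 * exp(-201e3 / (8.314 * 961.15)) = 4.20784e-15 m^2/s
Step 2: L = 2*sqrt(D*t)
t = 2 h = 7200 s
L = 2*sqrt(4.20784e-15 * 7200) = 1.101e-05 m


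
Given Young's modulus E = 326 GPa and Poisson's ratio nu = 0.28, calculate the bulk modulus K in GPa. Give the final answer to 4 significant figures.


K = E / (3*(1-2*nu))
K = 326 / (3*(1-2*0.28))
K = 247 GPa


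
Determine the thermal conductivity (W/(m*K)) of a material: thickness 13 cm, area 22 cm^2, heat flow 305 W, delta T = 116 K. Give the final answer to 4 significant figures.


k = Q*L / (A*dT)
L = 0.13 m, A = 2.2e-03 m^2
k = 305 * 0.13 / (2.2e-03 * 116)
k = 155.4 W/(m*K)


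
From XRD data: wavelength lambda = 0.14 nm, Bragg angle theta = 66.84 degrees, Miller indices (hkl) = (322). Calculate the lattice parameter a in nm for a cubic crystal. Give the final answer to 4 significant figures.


d = lambda / (2*sin(theta))
d = 0.14 / (2*sin(66.84 deg))
d = 0.0761358 nm
a = d * sqrt(h^2+k^2+l^2) = 0.0761358 * sqrt(17)
a = 0.3139 nm


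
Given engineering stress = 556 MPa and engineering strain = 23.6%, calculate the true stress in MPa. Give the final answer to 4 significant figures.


sigma_true = sigma_eng * (1 + epsilon_eng)
sigma_true = 556 * (1 + 0.236)
sigma_true = 687.2 MPa


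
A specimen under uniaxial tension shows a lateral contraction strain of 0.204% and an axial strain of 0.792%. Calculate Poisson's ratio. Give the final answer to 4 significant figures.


nu = -epsilon_lat / epsilon_axial
Lateral strain is contraction (negative), so using magnitudes:
nu = 0.204 / 0.792
nu = 0.2576


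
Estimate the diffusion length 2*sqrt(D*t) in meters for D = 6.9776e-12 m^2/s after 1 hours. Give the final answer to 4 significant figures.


t = 1 hr = 3600 s
Diffusion length = 2*sqrt(D*t)
= 2*sqrt(6.9776e-12 * 3600)
= 3.17e-04 m


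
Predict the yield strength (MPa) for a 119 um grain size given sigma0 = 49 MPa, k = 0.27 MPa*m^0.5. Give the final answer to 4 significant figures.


sigma_y = sigma0 + k / sqrt(d)
d = 119 um = 1.19e-04 m
sigma_y = 49 + 0.27 / sqrt(1.19e-04)
sigma_y = 73.75 MPa


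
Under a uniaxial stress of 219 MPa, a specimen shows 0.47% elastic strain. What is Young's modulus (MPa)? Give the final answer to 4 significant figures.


E = sigma / epsilon
epsilon = 0.47% = 4.7e-03
E = 219 / 4.7e-03
E = 46600 MPa


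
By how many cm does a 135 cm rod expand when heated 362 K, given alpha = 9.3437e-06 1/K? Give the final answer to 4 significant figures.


dL = L0 * alpha * dT
dL = 135 * 9.3437e-06 * 362
dL = 0.4566 cm


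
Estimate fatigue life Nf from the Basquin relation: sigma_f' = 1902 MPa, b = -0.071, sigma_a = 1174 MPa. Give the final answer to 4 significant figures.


sigma_a = sigma_f' * (2*Nf)^b
2*Nf = (sigma_a / sigma_f')^(1/b)
2*Nf = (1174 / 1902)^(1/-0.071)
2*Nf = 893.926
Nf = 447 cycles


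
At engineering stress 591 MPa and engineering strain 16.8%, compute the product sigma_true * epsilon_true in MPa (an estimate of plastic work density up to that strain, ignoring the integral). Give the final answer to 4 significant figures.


sigma_true = sigma_eng * (1 + epsilon_eng)
sigma_true = 591 * (1 + 0.168) = 690.288 MPa
epsilon_true = ln(1 + epsilon_eng)
epsilon_true = ln(1 + 0.168) = 0.155293
sigma_true * epsilon_true = 690.288 * 0.155293 = 107.2 MPa


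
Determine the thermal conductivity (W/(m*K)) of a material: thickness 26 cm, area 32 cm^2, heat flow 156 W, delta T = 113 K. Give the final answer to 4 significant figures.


k = Q*L / (A*dT)
L = 0.26 m, A = 3.2e-03 m^2
k = 156 * 0.26 / (3.2e-03 * 113)
k = 112.2 W/(m*K)


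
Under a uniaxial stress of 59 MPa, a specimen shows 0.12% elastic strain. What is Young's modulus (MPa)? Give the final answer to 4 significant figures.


E = sigma / epsilon
epsilon = 0.12% = 1.2e-03
E = 59 / 1.2e-03
E = 49170 MPa


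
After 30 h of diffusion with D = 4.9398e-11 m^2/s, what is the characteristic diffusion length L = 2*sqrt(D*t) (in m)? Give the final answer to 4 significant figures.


t = 30 hr = 108000 s
Diffusion length = 2*sqrt(D*t)
= 2*sqrt(4.9398e-11 * 108000)
= 4.62e-03 m


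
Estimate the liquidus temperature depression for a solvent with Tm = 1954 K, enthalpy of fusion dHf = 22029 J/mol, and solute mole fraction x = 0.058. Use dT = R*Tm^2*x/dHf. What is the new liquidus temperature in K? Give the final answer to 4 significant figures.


dT = R*Tm^2*x / dHf
dT = 8.314 * 1954^2 * 0.058 / 22029
dT = 83.5781 K
T_new = 1954 - 83.5781 = 1870 K


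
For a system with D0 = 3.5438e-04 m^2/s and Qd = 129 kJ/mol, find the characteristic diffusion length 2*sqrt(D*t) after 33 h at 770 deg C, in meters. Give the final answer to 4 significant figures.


Step 1: D = D0 * exp(-Qd/(R*T))
T = 1043.15 K
D = 3.5438e-04 * exp(-129e3 / (8.314 * 1043.15)) = 1.22941e-10 m^2/s
Step 2: L = 2*sqrt(D*t)
t = 33 h = 118800 s
L = 2*sqrt(1.22941e-10 * 118800) = 7.643e-03 m


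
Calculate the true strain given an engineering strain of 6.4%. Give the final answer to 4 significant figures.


epsilon_true = ln(1 + epsilon_eng)
epsilon_true = ln(1 + 0.064)
epsilon_true = 0.06204


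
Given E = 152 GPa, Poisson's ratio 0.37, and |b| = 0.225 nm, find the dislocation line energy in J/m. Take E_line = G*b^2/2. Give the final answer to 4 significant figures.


Step 1: G = E / (2*(1+nu))
G = 152 / (2*(1+0.37)) = 55.4745 GPa = 5.54745e+10 Pa
Step 2: E_line = G*b^2/2
b = 0.225 nm = 2.25e-10 m
E_line = 0.5 * 5.54745e+10 * (2.25e-10)^2 = 1.404e-09 J/m


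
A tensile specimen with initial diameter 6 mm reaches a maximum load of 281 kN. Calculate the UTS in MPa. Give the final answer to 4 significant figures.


A0 = pi*(d/2)^2 = pi*(6/2)^2 = 28.2743 mm^2
UTS = F_max / A0 = 281*1000 / 28.2743
UTS = 9938 MPa


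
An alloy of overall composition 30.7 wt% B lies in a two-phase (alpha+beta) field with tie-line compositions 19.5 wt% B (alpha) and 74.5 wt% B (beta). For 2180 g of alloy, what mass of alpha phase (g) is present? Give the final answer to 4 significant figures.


f_alpha = (C_beta - C0) / (C_beta - C_alpha)
f_alpha = (74.5 - 30.7) / (74.5 - 19.5) = 0.796364
m_alpha = f_alpha * m_total = 0.796364 * 2180 = 1736 g


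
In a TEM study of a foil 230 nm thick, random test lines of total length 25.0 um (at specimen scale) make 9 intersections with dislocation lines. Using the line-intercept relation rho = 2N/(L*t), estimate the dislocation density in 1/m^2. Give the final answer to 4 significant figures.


rho = 2N / (L * t)
L = 25.0 um = 2.5e-05 m, t = 230 nm = 2.3e-07 m
rho = 2 * 9 / (2.5e-05 * 2.3e-07)
rho = 3.13e+12 1/m^2


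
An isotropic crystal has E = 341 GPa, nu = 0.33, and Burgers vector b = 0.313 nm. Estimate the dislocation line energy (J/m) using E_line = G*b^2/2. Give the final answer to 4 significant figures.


Step 1: G = E / (2*(1+nu))
G = 341 / (2*(1+0.33)) = 128.195 GPa = 1.28195e+11 Pa
Step 2: E_line = G*b^2/2
b = 0.313 nm = 3.13e-10 m
E_line = 0.5 * 1.28195e+11 * (3.13e-10)^2 = 6.28e-09 J/m


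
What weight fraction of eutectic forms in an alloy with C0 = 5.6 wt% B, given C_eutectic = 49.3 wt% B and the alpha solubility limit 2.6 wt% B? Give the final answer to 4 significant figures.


f_primary = (C_e - C0) / (C_e - C_alpha_max)
f_primary = (49.3 - 5.6) / (49.3 - 2.6)
f_primary = 0.93576
f_eutectic = 1 - 0.93576 = 0.06424


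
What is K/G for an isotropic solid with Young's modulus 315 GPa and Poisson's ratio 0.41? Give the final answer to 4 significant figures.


G = E / (2*(1+nu))
G = 315 / (2*(1+0.41)) = 111.702 GPa
K = E / (3*(1-2*nu))
K = 315 / (3*(1-2*0.41)) = 583.333 GPa
K/G = 583.333 / 111.702 = 5.222


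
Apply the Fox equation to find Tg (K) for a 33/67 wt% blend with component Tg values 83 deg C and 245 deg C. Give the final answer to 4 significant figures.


1/Tg = w1/Tg1 + w2/Tg2 (in Kelvin)
Tg1 = 356.15 K, Tg2 = 518.15 K
1/Tg = 0.33/356.15 + 0.67/518.15
Tg = 450.5 K


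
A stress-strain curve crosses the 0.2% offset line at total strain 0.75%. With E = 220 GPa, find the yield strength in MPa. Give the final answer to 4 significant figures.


Offset strain = 0.002
Elastic strain at yield = total_strain - offset = 7.5e-03 - 0.002 = 5.5e-03
sigma_y = E * elastic_strain = 220000 * 5.5e-03
sigma_y = 1210 MPa


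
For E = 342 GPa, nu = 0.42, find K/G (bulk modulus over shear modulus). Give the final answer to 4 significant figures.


G = E / (2*(1+nu))
G = 342 / (2*(1+0.42)) = 120.423 GPa
K = E / (3*(1-2*nu))
K = 342 / (3*(1-2*0.42)) = 712.5 GPa
K/G = 712.5 / 120.423 = 5.917


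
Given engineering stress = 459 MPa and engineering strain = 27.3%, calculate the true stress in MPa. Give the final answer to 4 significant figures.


sigma_true = sigma_eng * (1 + epsilon_eng)
sigma_true = 459 * (1 + 0.273)
sigma_true = 584.3 MPa


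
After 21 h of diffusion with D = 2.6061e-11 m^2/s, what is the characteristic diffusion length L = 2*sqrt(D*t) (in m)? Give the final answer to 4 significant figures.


t = 21 hr = 75600 s
Diffusion length = 2*sqrt(D*t)
= 2*sqrt(2.6061e-11 * 75600)
= 2.807e-03 m


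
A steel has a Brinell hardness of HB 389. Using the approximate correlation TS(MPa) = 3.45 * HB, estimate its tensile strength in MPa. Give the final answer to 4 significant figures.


TS (MPa) = 3.45 * HB
TS = 3.45 * 389
TS = 1342 MPa


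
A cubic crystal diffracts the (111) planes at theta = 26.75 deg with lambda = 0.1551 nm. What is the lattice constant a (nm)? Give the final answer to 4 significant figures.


d = lambda / (2*sin(theta))
d = 0.1551 / (2*sin(26.75 deg))
d = 0.172296 nm
a = d * sqrt(h^2+k^2+l^2) = 0.172296 * sqrt(3)
a = 0.2984 nm


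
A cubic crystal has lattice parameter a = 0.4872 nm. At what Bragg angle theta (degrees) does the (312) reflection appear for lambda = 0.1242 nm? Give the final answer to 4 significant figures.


d = a / sqrt(h^2+k^2+l^2)
d = 0.4872 / sqrt(14) = 0.13021 nm
lambda = 2*d*sin(theta)  =>  sin(theta) = lambda / (2*d)
sin(theta) = 0.1242 / (2 * 0.13021) = 0.476923
theta = 28.48 deg


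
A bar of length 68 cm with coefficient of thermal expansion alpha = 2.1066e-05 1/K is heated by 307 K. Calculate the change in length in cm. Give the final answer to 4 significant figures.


dL = L0 * alpha * dT
dL = 68 * 2.1066e-05 * 307
dL = 0.4398 cm


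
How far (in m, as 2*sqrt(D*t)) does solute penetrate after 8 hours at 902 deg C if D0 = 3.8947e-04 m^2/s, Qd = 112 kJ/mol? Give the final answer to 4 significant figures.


Step 1: D = D0 * exp(-Qd/(R*T))
T = 1175.15 K
D = 3.8947e-04 * exp(-112e3 / (8.314 * 1175.15)) = 4.09231e-09 m^2/s
Step 2: L = 2*sqrt(D*t)
t = 8 h = 28800 s
L = 2*sqrt(4.09231e-09 * 28800) = 0.02171 m


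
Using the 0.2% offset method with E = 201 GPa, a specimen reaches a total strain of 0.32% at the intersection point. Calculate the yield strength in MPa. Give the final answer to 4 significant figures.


Offset strain = 0.002
Elastic strain at yield = total_strain - offset = 3.2e-03 - 0.002 = 1.2e-03
sigma_y = E * elastic_strain = 201000 * 1.2e-03
sigma_y = 241.2 MPa


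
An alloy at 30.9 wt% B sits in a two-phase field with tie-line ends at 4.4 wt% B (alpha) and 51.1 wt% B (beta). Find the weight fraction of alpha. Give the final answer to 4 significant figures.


f_alpha = (C_beta - C0) / (C_beta - C_alpha)
f_alpha = (51.1 - 30.9) / (51.1 - 4.4)
f_alpha = 0.4325


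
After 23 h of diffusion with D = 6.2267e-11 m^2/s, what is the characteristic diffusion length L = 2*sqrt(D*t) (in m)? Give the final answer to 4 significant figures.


t = 23 hr = 82800 s
Diffusion length = 2*sqrt(D*t)
= 2*sqrt(6.2267e-11 * 82800)
= 4.541e-03 m


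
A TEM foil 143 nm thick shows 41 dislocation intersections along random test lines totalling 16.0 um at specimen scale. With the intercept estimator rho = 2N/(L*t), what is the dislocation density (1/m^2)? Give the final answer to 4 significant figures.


rho = 2N / (L * t)
L = 16.0 um = 1.6e-05 m, t = 143 nm = 1.43e-07 m
rho = 2 * 41 / (1.6e-05 * 1.43e-07)
rho = 3.584e+13 1/m^2


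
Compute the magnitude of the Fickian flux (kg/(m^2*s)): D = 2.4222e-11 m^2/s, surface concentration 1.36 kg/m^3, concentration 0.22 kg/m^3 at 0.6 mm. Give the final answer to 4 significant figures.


J = -D * (dC/dx) = D * (C1 - C2) / dx
J = 2.4222e-11 * (1.36 - 0.22) / 6e-04
J = 4.602e-08 kg/(m^2*s)


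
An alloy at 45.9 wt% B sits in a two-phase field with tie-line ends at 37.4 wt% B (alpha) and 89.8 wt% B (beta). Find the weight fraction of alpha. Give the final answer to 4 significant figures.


f_alpha = (C_beta - C0) / (C_beta - C_alpha)
f_alpha = (89.8 - 45.9) / (89.8 - 37.4)
f_alpha = 0.8378


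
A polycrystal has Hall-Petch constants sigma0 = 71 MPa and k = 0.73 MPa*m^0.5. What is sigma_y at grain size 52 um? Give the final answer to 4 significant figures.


sigma_y = sigma0 + k / sqrt(d)
d = 52 um = 5.2e-05 m
sigma_y = 71 + 0.73 / sqrt(5.2e-05)
sigma_y = 172.2 MPa


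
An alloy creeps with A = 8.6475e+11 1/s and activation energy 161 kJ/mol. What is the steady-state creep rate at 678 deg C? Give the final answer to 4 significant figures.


rate = A * exp(-Q / (R*T))
T = 678 + 273.15 = 951.15 K
rate = 8.6475e+11 * exp(-161e3 / (8.314 * 951.15))
rate = 1244 1/s


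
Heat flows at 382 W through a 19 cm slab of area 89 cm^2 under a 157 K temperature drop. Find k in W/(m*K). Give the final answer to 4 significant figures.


k = Q*L / (A*dT)
L = 0.19 m, A = 8.9e-03 m^2
k = 382 * 0.19 / (8.9e-03 * 157)
k = 51.94 W/(m*K)


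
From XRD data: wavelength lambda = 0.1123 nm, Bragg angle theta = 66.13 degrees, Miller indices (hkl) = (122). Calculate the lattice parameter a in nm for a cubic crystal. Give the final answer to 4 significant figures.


d = lambda / (2*sin(theta))
d = 0.1123 / (2*sin(66.13 deg))
d = 0.061402 nm
a = d * sqrt(h^2+k^2+l^2) = 0.061402 * sqrt(9)
a = 0.1842 nm


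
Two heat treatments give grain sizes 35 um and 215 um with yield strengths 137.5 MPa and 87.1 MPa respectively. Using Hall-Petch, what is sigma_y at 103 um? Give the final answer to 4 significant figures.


sigma_y = sigma0 + k / sqrt(d)
1/sqrt(d1) = 1/sqrt(3.5e-05) = 169.031;  1/sqrt(d2) = 68.1994
k = (sigma1 - sigma2) / (1/sqrt(d1) - 1/sqrt(d2)) = (137.5 - 87.1) / (169.031 - 68.1994) = 0.499844 MPa*m^0.5
sigma0 = sigma1 - k/sqrt(d1) = 137.5 - 0.499844*169.031 = 53.0109 MPa
sigma_y(d3) = 53.0109 + 0.499844 / sqrt(1.03e-04) = 102.3 MPa


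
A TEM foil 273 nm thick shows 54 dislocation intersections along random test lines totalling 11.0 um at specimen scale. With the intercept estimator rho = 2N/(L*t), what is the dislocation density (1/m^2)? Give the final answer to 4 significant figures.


rho = 2N / (L * t)
L = 11.0 um = 1.1e-05 m, t = 273 nm = 2.73e-07 m
rho = 2 * 54 / (1.1e-05 * 2.73e-07)
rho = 3.596e+13 1/m^2


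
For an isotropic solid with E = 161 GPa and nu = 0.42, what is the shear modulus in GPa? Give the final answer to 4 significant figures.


G = E / (2*(1+nu))
G = 161 / (2*(1+0.42))
G = 56.69 GPa


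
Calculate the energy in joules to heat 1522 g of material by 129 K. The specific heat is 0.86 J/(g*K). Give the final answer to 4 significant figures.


Q = m * cp * dT
Q = 1522 * 0.86 * 129
Q = 168900 J


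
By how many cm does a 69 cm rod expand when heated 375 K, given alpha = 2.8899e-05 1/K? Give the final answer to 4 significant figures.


dL = L0 * alpha * dT
dL = 69 * 2.8899e-05 * 375
dL = 0.7478 cm


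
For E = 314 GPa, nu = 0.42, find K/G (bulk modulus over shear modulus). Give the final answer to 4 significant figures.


G = E / (2*(1+nu))
G = 314 / (2*(1+0.42)) = 110.563 GPa
K = E / (3*(1-2*nu))
K = 314 / (3*(1-2*0.42)) = 654.167 GPa
K/G = 654.167 / 110.563 = 5.917


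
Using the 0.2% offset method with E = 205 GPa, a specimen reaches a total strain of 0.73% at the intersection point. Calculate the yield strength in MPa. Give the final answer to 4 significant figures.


Offset strain = 0.002
Elastic strain at yield = total_strain - offset = 7.3e-03 - 0.002 = 5.3e-03
sigma_y = E * elastic_strain = 205000 * 5.3e-03
sigma_y = 1087 MPa


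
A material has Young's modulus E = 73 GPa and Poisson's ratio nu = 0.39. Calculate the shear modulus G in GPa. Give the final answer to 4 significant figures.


G = E / (2*(1+nu))
G = 73 / (2*(1+0.39))
G = 26.26 GPa


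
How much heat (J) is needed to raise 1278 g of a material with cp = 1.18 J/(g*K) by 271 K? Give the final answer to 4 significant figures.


Q = m * cp * dT
Q = 1278 * 1.18 * 271
Q = 408700 J


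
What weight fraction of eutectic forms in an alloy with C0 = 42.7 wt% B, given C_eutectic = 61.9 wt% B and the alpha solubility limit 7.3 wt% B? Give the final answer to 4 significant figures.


f_primary = (C_e - C0) / (C_e - C_alpha_max)
f_primary = (61.9 - 42.7) / (61.9 - 7.3)
f_primary = 0.351648
f_eutectic = 1 - 0.351648 = 0.6484


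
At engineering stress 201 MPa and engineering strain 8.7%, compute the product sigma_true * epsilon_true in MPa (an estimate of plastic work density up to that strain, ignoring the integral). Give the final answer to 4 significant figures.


sigma_true = sigma_eng * (1 + epsilon_eng)
sigma_true = 201 * (1 + 0.087) = 218.487 MPa
epsilon_true = ln(1 + epsilon_eng)
epsilon_true = ln(1 + 0.087) = 0.0834216
sigma_true * epsilon_true = 218.487 * 0.0834216 = 18.23 MPa


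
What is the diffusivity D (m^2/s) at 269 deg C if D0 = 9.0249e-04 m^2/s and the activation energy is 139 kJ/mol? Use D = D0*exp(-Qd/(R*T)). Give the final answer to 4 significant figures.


D = D0 * exp(-Qd / (R*T))
T = 542.15 K
D = 9.0249e-04 * exp(-139e3 / (8.314 * 542.15))
D = 3.653e-17 m^2/s


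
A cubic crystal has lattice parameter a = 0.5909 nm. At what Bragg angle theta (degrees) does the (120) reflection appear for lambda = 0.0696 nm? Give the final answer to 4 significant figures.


d = a / sqrt(h^2+k^2+l^2)
d = 0.5909 / sqrt(5) = 0.264259 nm
lambda = 2*d*sin(theta)  =>  sin(theta) = lambda / (2*d)
sin(theta) = 0.0696 / (2 * 0.264259) = 0.131689
theta = 7.567 deg


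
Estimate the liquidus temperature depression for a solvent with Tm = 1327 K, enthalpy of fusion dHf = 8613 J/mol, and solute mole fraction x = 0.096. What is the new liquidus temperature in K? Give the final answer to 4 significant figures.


dT = R*Tm^2*x / dHf
dT = 8.314 * 1327^2 * 0.096 / 8613
dT = 163.181 K
T_new = 1327 - 163.181 = 1164 K


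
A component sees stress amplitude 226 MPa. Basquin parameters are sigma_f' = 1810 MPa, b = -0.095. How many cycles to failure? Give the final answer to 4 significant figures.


sigma_a = sigma_f' * (2*Nf)^b
2*Nf = (sigma_a / sigma_f')^(1/b)
2*Nf = (226 / 1810)^(1/-0.095)
2*Nf = 3.24537e+09
Nf = 1.623e+09 cycles


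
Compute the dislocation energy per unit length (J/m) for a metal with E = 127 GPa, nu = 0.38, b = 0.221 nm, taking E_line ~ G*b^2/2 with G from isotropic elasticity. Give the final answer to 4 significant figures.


Step 1: G = E / (2*(1+nu))
G = 127 / (2*(1+0.38)) = 46.0145 GPa = 4.60145e+10 Pa
Step 2: E_line = G*b^2/2
b = 0.221 nm = 2.21e-10 m
E_line = 0.5 * 4.60145e+10 * (2.21e-10)^2 = 1.124e-09 J/m


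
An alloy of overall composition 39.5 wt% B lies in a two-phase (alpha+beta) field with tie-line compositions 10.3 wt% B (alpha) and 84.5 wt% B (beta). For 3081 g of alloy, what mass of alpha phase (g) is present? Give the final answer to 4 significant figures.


f_alpha = (C_beta - C0) / (C_beta - C_alpha)
f_alpha = (84.5 - 39.5) / (84.5 - 10.3) = 0.606469
m_alpha = f_alpha * m_total = 0.606469 * 3081 = 1869 g


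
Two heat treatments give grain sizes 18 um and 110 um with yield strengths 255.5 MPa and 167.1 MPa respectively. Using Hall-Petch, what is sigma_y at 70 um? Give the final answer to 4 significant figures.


sigma_y = sigma0 + k / sqrt(d)
1/sqrt(d1) = 1/sqrt(1.8e-05) = 235.702;  1/sqrt(d2) = 95.3463
k = (sigma1 - sigma2) / (1/sqrt(d1) - 1/sqrt(d2)) = (255.5 - 167.1) / (235.702 - 95.3463) = 0.629827 MPa*m^0.5
sigma0 = sigma1 - k/sqrt(d1) = 255.5 - 0.629827*235.702 = 107.048 MPa
sigma_y(d3) = 107.048 + 0.629827 / sqrt(7e-05) = 182.3 MPa


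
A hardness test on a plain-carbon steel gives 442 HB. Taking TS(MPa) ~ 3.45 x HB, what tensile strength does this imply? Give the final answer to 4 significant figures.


TS (MPa) = 3.45 * HB
TS = 3.45 * 442
TS = 1525 MPa


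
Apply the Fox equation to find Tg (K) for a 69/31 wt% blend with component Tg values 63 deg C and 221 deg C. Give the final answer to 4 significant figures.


1/Tg = w1/Tg1 + w2/Tg2 (in Kelvin)
Tg1 = 336.15 K, Tg2 = 494.15 K
1/Tg = 0.69/336.15 + 0.31/494.15
Tg = 373.1 K


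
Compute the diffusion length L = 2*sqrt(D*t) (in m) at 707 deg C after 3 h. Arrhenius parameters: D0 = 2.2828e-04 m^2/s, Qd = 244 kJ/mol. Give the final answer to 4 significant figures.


Step 1: D = D0 * exp(-Qd/(R*T))
T = 980.15 K
D = 2.2828e-04 * exp(-244e3 / (8.314 * 980.15)) = 2.26271e-17 m^2/s
Step 2: L = 2*sqrt(D*t)
t = 3 h = 10800 s
L = 2*sqrt(2.26271e-17 * 10800) = 9.887e-07 m


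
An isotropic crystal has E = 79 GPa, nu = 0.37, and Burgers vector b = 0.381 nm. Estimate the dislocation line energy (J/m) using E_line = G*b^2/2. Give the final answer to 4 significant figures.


Step 1: G = E / (2*(1+nu))
G = 79 / (2*(1+0.37)) = 28.8321 GPa = 2.88321e+10 Pa
Step 2: E_line = G*b^2/2
b = 0.381 nm = 3.81e-10 m
E_line = 0.5 * 2.88321e+10 * (3.81e-10)^2 = 2.093e-09 J/m


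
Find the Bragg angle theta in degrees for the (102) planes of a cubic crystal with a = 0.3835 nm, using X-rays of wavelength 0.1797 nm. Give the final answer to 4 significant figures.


d = a / sqrt(h^2+k^2+l^2)
d = 0.3835 / sqrt(5) = 0.171506 nm
lambda = 2*d*sin(theta)  =>  sin(theta) = lambda / (2*d)
sin(theta) = 0.1797 / (2 * 0.171506) = 0.523887
theta = 31.59 deg


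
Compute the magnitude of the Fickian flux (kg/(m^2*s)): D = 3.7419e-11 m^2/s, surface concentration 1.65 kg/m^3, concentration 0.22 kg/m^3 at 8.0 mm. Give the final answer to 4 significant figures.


J = -D * (dC/dx) = D * (C1 - C2) / dx
J = 3.7419e-11 * (1.65 - 0.22) / 8e-03
J = 6.689e-09 kg/(m^2*s)


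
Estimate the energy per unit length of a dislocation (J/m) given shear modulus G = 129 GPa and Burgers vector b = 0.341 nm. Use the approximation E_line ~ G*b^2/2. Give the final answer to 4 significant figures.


E = G*b^2/2
b = 0.341 nm = 3.41e-10 m
G = 129 GPa = 1.29e+11 Pa
E = 0.5 * 1.29e+11 * (3.41e-10)^2
E = 7.5e-09 J/m


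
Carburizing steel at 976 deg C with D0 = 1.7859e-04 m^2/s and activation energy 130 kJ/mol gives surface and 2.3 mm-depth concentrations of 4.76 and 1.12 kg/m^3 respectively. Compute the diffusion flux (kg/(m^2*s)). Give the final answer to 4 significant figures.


Step 1: D = D0 * exp(-Qd/(R*T))
T = 976 + 273.15 = 1249.15 K
D = 1.7859e-04 * exp(-130e3 / (8.314 * 1249.15)) = 6.53976e-10 m^2/s
Step 2: J = D * (C1 - C2) / dx
J = 6.53976e-10 * (4.76 - 1.12) / 2.3e-03
J = 1.035e-06 kg/(m^2*s)


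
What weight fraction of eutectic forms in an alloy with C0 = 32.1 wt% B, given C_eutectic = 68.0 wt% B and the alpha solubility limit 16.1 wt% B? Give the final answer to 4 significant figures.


f_primary = (C_e - C0) / (C_e - C_alpha_max)
f_primary = (68.0 - 32.1) / (68.0 - 16.1)
f_primary = 0.691715
f_eutectic = 1 - 0.691715 = 0.3083


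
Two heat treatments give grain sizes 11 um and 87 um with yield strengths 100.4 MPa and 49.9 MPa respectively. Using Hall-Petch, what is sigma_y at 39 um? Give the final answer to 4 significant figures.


sigma_y = sigma0 + k / sqrt(d)
1/sqrt(d1) = 1/sqrt(1.1e-05) = 301.511;  1/sqrt(d2) = 107.211
k = (sigma1 - sigma2) / (1/sqrt(d1) - 1/sqrt(d2)) = (100.4 - 49.9) / (301.511 - 107.211) = 0.259907 MPa*m^0.5
sigma0 = sigma1 - k/sqrt(d1) = 100.4 - 0.259907*301.511 = 22.035 MPa
sigma_y(d3) = 22.035 + 0.259907 / sqrt(3.9e-05) = 63.65 MPa


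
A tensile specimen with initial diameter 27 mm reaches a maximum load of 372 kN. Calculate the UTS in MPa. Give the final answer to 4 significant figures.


A0 = pi*(d/2)^2 = pi*(27/2)^2 = 572.555 mm^2
UTS = F_max / A0 = 372*1000 / 572.555
UTS = 649.7 MPa


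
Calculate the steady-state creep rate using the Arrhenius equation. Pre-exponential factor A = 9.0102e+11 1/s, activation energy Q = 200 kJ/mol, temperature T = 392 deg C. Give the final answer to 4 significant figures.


rate = A * exp(-Q / (R*T))
T = 392 + 273.15 = 665.15 K
rate = 9.0102e+11 * exp(-200e3 / (8.314 * 665.15))
rate = 1.77e-04 1/s
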